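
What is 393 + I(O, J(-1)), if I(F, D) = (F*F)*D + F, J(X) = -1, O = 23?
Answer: -113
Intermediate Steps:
I(F, D) = F + D*F**2 (I(F, D) = F**2*D + F = D*F**2 + F = F + D*F**2)
393 + I(O, J(-1)) = 393 + 23*(1 - 1*23) = 393 + 23*(1 - 23) = 393 + 23*(-22) = 393 - 506 = -113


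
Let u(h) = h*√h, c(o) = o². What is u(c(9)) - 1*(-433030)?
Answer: 433759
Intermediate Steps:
u(h) = h^(3/2)
u(c(9)) - 1*(-433030) = (9²)^(3/2) - 1*(-433030) = 81^(3/2) + 433030 = 729 + 433030 = 433759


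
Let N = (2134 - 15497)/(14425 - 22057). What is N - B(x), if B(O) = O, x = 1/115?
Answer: 1529113/877680 ≈ 1.7422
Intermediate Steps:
N = 13363/7632 (N = -13363/(-7632) = -13363*(-1/7632) = 13363/7632 ≈ 1.7509)
x = 1/115 ≈ 0.0086956
N - B(x) = 13363/7632 - 1*1/115 = 13363/7632 - 1/115 = 1529113/877680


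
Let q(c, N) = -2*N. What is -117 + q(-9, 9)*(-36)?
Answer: 531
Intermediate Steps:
-117 + q(-9, 9)*(-36) = -117 - 2*9*(-36) = -117 - 18*(-36) = -117 + 648 = 531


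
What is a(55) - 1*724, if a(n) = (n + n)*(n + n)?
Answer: 11376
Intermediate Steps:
a(n) = 4*n**2 (a(n) = (2*n)*(2*n) = 4*n**2)
a(55) - 1*724 = 4*55**2 - 1*724 = 4*3025 - 724 = 12100 - 724 = 11376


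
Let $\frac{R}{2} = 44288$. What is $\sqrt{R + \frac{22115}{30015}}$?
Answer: $\frac{11 \sqrt{2931085477}}{2001} \approx 297.62$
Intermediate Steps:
$R = 88576$ ($R = 2 \cdot 44288 = 88576$)
$\sqrt{R + \frac{22115}{30015}} = \sqrt{88576 + \frac{22115}{30015}} = \sqrt{88576 + 22115 \cdot \frac{1}{30015}} = \sqrt{88576 + \frac{4423}{6003}} = \sqrt{\frac{531726151}{6003}} = \frac{11 \sqrt{2931085477}}{2001}$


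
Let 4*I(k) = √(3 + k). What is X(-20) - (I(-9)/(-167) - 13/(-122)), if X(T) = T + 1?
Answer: -2331/122 + I*√6/668 ≈ -19.107 + 0.0036669*I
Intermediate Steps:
X(T) = 1 + T
I(k) = √(3 + k)/4
X(-20) - (I(-9)/(-167) - 13/(-122)) = (1 - 20) - ((√(3 - 9)/4)/(-167) - 13/(-122)) = -19 - ((√(-6)/4)*(-1/167) - 13*(-1/122)) = -19 - (((I*√6)/4)*(-1/167) + 13/122) = -19 - ((I*√6/4)*(-1/167) + 13/122) = -19 - (-I*√6/668 + 13/122) = -19 - (13/122 - I*√6/668) = -19 + (-13/122 + I*√6/668) = -2331/122 + I*√6/668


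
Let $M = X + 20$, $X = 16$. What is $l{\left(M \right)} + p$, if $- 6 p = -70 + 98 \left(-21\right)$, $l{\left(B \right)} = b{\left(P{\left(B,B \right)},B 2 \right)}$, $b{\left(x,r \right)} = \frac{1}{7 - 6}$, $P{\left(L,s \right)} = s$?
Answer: $\frac{1067}{3} \approx 355.67$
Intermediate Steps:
$b{\left(x,r \right)} = 1$ ($b{\left(x,r \right)} = 1^{-1} = 1$)
$M = 36$ ($M = 16 + 20 = 36$)
$l{\left(B \right)} = 1$
$p = \frac{1064}{3}$ ($p = - \frac{-70 + 98 \left(-21\right)}{6} = - \frac{-70 - 2058}{6} = \left(- \frac{1}{6}\right) \left(-2128\right) = \frac{1064}{3} \approx 354.67$)
$l{\left(M \right)} + p = 1 + \frac{1064}{3} = \frac{1067}{3}$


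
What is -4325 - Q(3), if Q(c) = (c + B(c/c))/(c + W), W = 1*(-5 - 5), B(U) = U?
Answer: -30271/7 ≈ -4324.4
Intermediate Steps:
W = -10 (W = 1*(-10) = -10)
Q(c) = (1 + c)/(-10 + c) (Q(c) = (c + c/c)/(c - 10) = (c + 1)/(-10 + c) = (1 + c)/(-10 + c))
-4325 - Q(3) = -4325 - (1 + 3)/(-10 + 3) = -4325 - 4/(-7) = -4325 - (-1)*4/7 = -4325 - 1*(-4/7) = -4325 + 4/7 = -30271/7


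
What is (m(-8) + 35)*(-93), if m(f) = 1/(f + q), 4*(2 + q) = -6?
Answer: -74679/23 ≈ -3246.9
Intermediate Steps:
q = -7/2 (q = -2 + (1/4)*(-6) = -2 - 3/2 = -7/2 ≈ -3.5000)
m(f) = 1/(-7/2 + f) (m(f) = 1/(f - 7/2) = 1/(-7/2 + f))
(m(-8) + 35)*(-93) = (2/(-7 + 2*(-8)) + 35)*(-93) = (2/(-7 - 16) + 35)*(-93) = (2/(-23) + 35)*(-93) = (2*(-1/23) + 35)*(-93) = (-2/23 + 35)*(-93) = (803/23)*(-93) = -74679/23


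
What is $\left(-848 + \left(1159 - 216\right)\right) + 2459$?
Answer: $2554$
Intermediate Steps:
$\left(-848 + \left(1159 - 216\right)\right) + 2459 = \left(-848 + 943\right) + 2459 = 95 + 2459 = 2554$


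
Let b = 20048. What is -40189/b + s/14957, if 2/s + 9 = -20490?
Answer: -12322089829723/6146787830064 ≈ -2.0046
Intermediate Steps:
s = -2/20499 (s = 2/(-9 - 20490) = 2/(-20499) = 2*(-1/20499) = -2/20499 ≈ -9.7566e-5)
-40189/b + s/14957 = -40189/20048 - 2/20499/14957 = -40189*1/20048 - 2/20499*1/14957 = -40189/20048 - 2/306603543 = -12322089829723/6146787830064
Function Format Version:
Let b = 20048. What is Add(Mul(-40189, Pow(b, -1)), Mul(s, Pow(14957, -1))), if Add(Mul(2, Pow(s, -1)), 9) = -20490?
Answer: Rational(-12322089829723, 6146787830064) ≈ -2.0046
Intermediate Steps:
s = Rational(-2, 20499) (s = Mul(2, Pow(Add(-9, -20490), -1)) = Mul(2, Pow(-20499, -1)) = Mul(2, Rational(-1, 20499)) = Rational(-2, 20499) ≈ -9.7566e-5)
Add(Mul(-40189, Pow(b, -1)), Mul(s, Pow(14957, -1))) = Add(Mul(-40189, Pow(20048, -1)), Mul(Rational(-2, 20499), Pow(14957, -1))) = Add(Mul(-40189, Rational(1, 20048)), Mul(Rational(-2, 20499), Rational(1, 14957))) = Add(Rational(-40189, 20048), Rational(-2, 306603543)) = Rational(-12322089829723, 6146787830064)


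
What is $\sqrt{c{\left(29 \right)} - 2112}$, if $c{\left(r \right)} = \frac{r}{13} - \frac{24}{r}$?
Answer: $\frac{i \sqrt{299977015}}{377} \approx 45.941 i$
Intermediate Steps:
$c{\left(r \right)} = - \frac{24}{r} + \frac{r}{13}$ ($c{\left(r \right)} = r \frac{1}{13} - \frac{24}{r} = \frac{r}{13} - \frac{24}{r} = - \frac{24}{r} + \frac{r}{13}$)
$\sqrt{c{\left(29 \right)} - 2112} = \sqrt{\left(- \frac{24}{29} + \frac{1}{13} \cdot 29\right) - 2112} = \sqrt{\left(\left(-24\right) \frac{1}{29} + \frac{29}{13}\right) - 2112} = \sqrt{\left(- \frac{24}{29} + \frac{29}{13}\right) - 2112} = \sqrt{\frac{529}{377} - 2112} = \sqrt{- \frac{795695}{377}} = \frac{i \sqrt{299977015}}{377}$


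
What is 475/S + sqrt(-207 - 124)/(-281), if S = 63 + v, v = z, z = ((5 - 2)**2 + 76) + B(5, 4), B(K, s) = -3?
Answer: 95/29 - I*sqrt(331)/281 ≈ 3.2759 - 0.064745*I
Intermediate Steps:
z = 82 (z = ((5 - 2)**2 + 76) - 3 = (3**2 + 76) - 3 = (9 + 76) - 3 = 85 - 3 = 82)
v = 82
S = 145 (S = 63 + 82 = 145)
475/S + sqrt(-207 - 124)/(-281) = 475/145 + sqrt(-207 - 124)/(-281) = 475*(1/145) + sqrt(-331)*(-1/281) = 95/29 + (I*sqrt(331))*(-1/281) = 95/29 - I*sqrt(331)/281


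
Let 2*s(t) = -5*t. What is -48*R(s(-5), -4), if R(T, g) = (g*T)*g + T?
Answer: -10200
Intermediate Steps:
s(t) = -5*t/2 (s(t) = (-5*t)/2 = -5*t/2)
R(T, g) = T + T*g**2 (R(T, g) = (T*g)*g + T = T*g**2 + T = T + T*g**2)
-48*R(s(-5), -4) = -48*(-5/2*(-5))*(1 + (-4)**2) = -600*(1 + 16) = -600*17 = -48*425/2 = -10200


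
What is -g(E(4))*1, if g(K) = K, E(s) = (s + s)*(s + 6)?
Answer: -80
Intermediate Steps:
E(s) = 2*s*(6 + s) (E(s) = (2*s)*(6 + s) = 2*s*(6 + s))
-g(E(4))*1 = -2*4*(6 + 4)*1 = -2*4*10*1 = -1*80*1 = -80*1 = -80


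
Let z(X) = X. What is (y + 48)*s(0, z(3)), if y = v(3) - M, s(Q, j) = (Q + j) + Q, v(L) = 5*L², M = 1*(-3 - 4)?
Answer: 300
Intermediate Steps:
M = -7 (M = 1*(-7) = -7)
s(Q, j) = j + 2*Q
y = 52 (y = 5*3² - 1*(-7) = 5*9 + 7 = 45 + 7 = 52)
(y + 48)*s(0, z(3)) = (52 + 48)*(3 + 2*0) = 100*(3 + 0) = 100*3 = 300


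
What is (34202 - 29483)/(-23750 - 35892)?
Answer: -429/5422 ≈ -0.079122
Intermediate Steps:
(34202 - 29483)/(-23750 - 35892) = 4719/(-59642) = 4719*(-1/59642) = -429/5422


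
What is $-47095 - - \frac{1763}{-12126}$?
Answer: $- \frac{13280831}{282} \approx -47095.0$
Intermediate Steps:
$-47095 - - \frac{1763}{-12126} = -47095 - \left(-1763\right) \left(- \frac{1}{12126}\right) = -47095 - \frac{41}{282} = - \frac{13280831}{282}$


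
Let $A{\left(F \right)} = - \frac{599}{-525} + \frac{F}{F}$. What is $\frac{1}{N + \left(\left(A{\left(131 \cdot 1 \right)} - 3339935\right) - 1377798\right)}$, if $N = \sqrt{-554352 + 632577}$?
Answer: $- \frac{1300324568025}{6134581319788541776} - \frac{1378125 \sqrt{3129}}{6134581319788541776} \approx -2.1198 \cdot 10^{-7}$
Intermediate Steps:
$A{\left(F \right)} = \frac{1124}{525}$ ($A{\left(F \right)} = \left(-599\right) \left(- \frac{1}{525}\right) + 1 = \frac{599}{525} + 1 = \frac{1124}{525}$)
$N = 5 \sqrt{3129}$ ($N = \sqrt{78225} = 5 \sqrt{3129} \approx 279.69$)
$\frac{1}{N + \left(\left(A{\left(131 \cdot 1 \right)} - 3339935\right) - 1377798\right)} = \frac{1}{5 \sqrt{3129} + \left(\left(\frac{1124}{525} - 3339935\right) - 1377798\right)} = \frac{1}{5 \sqrt{3129} - \frac{2476808701}{525}} = \frac{1}{- \frac{2476808701}{525} + 5 \sqrt{3129}}$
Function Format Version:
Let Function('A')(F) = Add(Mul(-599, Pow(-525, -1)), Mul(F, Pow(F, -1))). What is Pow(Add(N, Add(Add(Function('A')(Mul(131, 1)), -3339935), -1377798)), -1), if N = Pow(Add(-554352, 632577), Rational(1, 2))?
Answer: Add(Rational(-1300324568025, 6134581319788541776), Mul(Rational(-1378125, 6134581319788541776), Pow(3129, Rational(1, 2)))) ≈ -2.1198e-7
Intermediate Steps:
Function('A')(F) = Rational(1124, 525) (Function('A')(F) = Add(Mul(-599, Rational(-1, 525)), 1) = Add(Rational(599, 525), 1) = Rational(1124, 525))
N = Mul(5, Pow(3129, Rational(1, 2))) (N = Pow(78225, Rational(1, 2)) = Mul(5, Pow(3129, Rational(1, 2))) ≈ 279.69)
Pow(Add(N, Add(Add(Function('A')(Mul(131, 1)), -3339935), -1377798)), -1) = Pow(Add(Mul(5, Pow(3129, Rational(1, 2))), Add(Add(Rational(1124, 525), -3339935), -1377798)), -1) = Pow(Add(Mul(5, Pow(3129, Rational(1, 2))), Add(Rational(-1753464751, 525), -1377798)), -1) = Pow(Add(Mul(5, Pow(3129, Rational(1, 2))), Rational(-2476808701, 525)), -1) = Pow(Add(Rational(-2476808701, 525), Mul(5, Pow(3129, Rational(1, 2)))), -1)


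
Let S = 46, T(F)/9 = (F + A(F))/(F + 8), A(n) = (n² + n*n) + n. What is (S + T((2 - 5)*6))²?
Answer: 6370576/25 ≈ 2.5482e+5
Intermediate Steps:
A(n) = n + 2*n² (A(n) = (n² + n²) + n = 2*n² + n = n + 2*n²)
T(F) = 9*(F + F*(1 + 2*F))/(8 + F) (T(F) = 9*((F + F*(1 + 2*F))/(F + 8)) = 9*((F + F*(1 + 2*F))/(8 + F)) = 9*(F + F*(1 + 2*F))/(8 + F))
(S + T((2 - 5)*6))² = (46 + 18*((2 - 5)*6)*(1 + (2 - 5)*6)/(8 + (2 - 5)*6))² = (46 + 18*(-3*6)*(1 - 3*6)/(8 - 3*6))² = (46 + 18*(-18)*(1 - 18)/(8 - 18))² = (46 + 18*(-18)*(-17)/(-10))² = (46 + 18*(-18)*(-⅒)*(-17))² = (46 - 2754/5)² = (-2524/5)² = 6370576/25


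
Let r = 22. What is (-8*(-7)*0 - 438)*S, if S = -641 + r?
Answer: 271122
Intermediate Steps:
S = -619 (S = -641 + 22 = -619)
(-8*(-7)*0 - 438)*S = (-8*(-7)*0 - 438)*(-619) = (56*0 - 438)*(-619) = (0 - 438)*(-619) = -438*(-619) = 271122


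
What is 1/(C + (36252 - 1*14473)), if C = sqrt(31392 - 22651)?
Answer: 21779/474316100 - sqrt(8741)/474316100 ≈ 4.5719e-5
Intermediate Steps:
C = sqrt(8741) ≈ 93.493
1/(C + (36252 - 1*14473)) = 1/(sqrt(8741) + (36252 - 1*14473)) = 1/(sqrt(8741) + (36252 - 14473)) = 1/(sqrt(8741) + 21779) = 1/(21779 + sqrt(8741))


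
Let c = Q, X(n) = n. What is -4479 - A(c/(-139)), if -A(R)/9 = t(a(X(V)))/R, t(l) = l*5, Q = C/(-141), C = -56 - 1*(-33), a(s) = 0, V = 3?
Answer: -4479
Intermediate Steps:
C = -23 (C = -56 + 33 = -23)
Q = 23/141 (Q = -23/(-141) = -23*(-1/141) = 23/141 ≈ 0.16312)
t(l) = 5*l
c = 23/141 ≈ 0.16312
A(R) = 0 (A(R) = -9*5*0/R = -0/R = -9*0 = 0)
-4479 - A(c/(-139)) = -4479 - 1*0 = -4479 + 0 = -4479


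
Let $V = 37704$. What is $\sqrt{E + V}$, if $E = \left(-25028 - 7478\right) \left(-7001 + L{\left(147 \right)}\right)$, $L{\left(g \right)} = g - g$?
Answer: $\sqrt{227612210} \approx 15087.0$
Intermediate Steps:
$L{\left(g \right)} = 0$
$E = 227574506$ ($E = \left(-25028 - 7478\right) \left(-7001 + 0\right) = \left(-32506\right) \left(-7001\right) = 227574506$)
$\sqrt{E + V} = \sqrt{227574506 + 37704} = \sqrt{227612210}$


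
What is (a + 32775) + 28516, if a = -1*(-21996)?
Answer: 83287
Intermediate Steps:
a = 21996
(a + 32775) + 28516 = (21996 + 32775) + 28516 = 54771 + 28516 = 83287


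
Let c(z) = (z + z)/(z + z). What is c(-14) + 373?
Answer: 374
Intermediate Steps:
c(z) = 1 (c(z) = (2*z)/((2*z)) = (2*z)*(1/(2*z)) = 1)
c(-14) + 373 = 1 + 373 = 374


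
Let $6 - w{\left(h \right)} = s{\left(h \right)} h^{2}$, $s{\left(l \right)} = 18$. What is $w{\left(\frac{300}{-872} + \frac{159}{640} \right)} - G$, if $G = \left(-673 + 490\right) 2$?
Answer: $\frac{904760833551}{2433228800} \approx 371.84$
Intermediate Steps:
$w{\left(h \right)} = 6 - 18 h^{2}$
$G = -366$ ($G = \left(-183\right) 2 = -366$)
$w{\left(\frac{300}{-872} + \frac{159}{640} \right)} - G = \left(6 - 18 \left(\frac{300}{-872} + \frac{159}{640}\right)^{2}\right) - -366 = \left(6 - 18 \left(300 \left(- \frac{1}{872}\right) + 159 \cdot \frac{1}{640}\right)^{2}\right) + 366 = \left(6 - 18 \left(- \frac{75}{218} + \frac{159}{640}\right)^{2}\right) + 366 = \left(6 - 18 \left(- \frac{6669}{69760}\right)^{2}\right) + 366 = \left(6 - \frac{400280049}{2433228800}\right) + 366 = \frac{14199092751}{2433228800} + 366 = \frac{904760833551}{2433228800}$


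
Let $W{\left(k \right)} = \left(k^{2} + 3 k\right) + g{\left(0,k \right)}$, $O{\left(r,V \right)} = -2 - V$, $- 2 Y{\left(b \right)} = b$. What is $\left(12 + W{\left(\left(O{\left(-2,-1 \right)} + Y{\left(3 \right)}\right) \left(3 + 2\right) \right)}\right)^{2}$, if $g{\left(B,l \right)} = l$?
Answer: $\frac{223729}{16} \approx 13983.0$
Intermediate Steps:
$Y{\left(b \right)} = - \frac{b}{2}$
$W{\left(k \right)} = k^{2} + 4 k$ ($W{\left(k \right)} = \left(k^{2} + 3 k\right) + k = k^{2} + 4 k$)
$\left(12 + W{\left(\left(O{\left(-2,-1 \right)} + Y{\left(3 \right)}\right) \left(3 + 2\right) \right)}\right)^{2} = \left(12 + \left(\left(-2 - -1\right) - \frac{3}{2}\right) \left(3 + 2\right) \left(4 + \left(\left(-2 - -1\right) - \frac{3}{2}\right) \left(3 + 2\right)\right)\right)^{2} = \left(12 + \left(\left(-2 + 1\right) - \frac{3}{2}\right) 5 \left(4 + \left(\left(-2 + 1\right) - \frac{3}{2}\right) 5\right)\right)^{2} = \left(12 + \left(-1 - \frac{3}{2}\right) 5 \left(4 + \left(-1 - \frac{3}{2}\right) 5\right)\right)^{2} = \left(12 + \left(- \frac{5}{2}\right) 5 \left(4 - \frac{25}{2}\right)\right)^{2} = \left(12 - \frac{25 \left(4 - \frac{25}{2}\right)}{2}\right)^{2} = \left(12 - - \frac{425}{4}\right)^{2} = \left(12 + \frac{425}{4}\right)^{2} = \left(\frac{473}{4}\right)^{2} = \frac{223729}{16}$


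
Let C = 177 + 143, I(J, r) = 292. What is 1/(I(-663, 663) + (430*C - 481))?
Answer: 1/137411 ≈ 7.2774e-6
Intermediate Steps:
C = 320
1/(I(-663, 663) + (430*C - 481)) = 1/(292 + (430*320 - 481)) = 1/(292 + (137600 - 481)) = 1/(292 + 137119) = 1/137411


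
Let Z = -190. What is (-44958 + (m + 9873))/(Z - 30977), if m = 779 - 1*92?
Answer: 3822/3463 ≈ 1.1037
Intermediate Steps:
m = 687 (m = 779 - 92 = 687)
(-44958 + (m + 9873))/(Z - 30977) = (-44958 + (687 + 9873))/(-190 - 30977) = (-44958 + 10560)/(-31167) = -34398*(-1/31167) = 3822/3463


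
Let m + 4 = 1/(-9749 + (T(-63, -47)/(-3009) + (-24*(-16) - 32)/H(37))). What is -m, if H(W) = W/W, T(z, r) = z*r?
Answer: 37705715/9426178 ≈ 4.0001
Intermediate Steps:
T(z, r) = r*z
H(W) = 1
m = -37705715/9426178 (m = -4 + 1/(-9749 + (-47*(-63)/(-3009) + (-24*(-16) - 32)/1)) = -4 + 1/(-9749 + (2961*(-1/3009) + (384 - 32)*1)) = -4 + 1/(-9749 + (-987/1003 + 352*1)) = -4 + 1/(-9749 + (-987/1003 + 352)) = -4 + 1/(-9749 + 352069/1003) = -4 + 1/(-9426178/1003) = -4 - 1003/9426178 = -37705715/9426178 ≈ -4.0001)
-m = -1*(-37705715/9426178) = 37705715/9426178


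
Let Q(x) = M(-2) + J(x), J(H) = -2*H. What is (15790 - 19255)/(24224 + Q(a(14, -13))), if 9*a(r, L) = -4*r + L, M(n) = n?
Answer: -10395/72712 ≈ -0.14296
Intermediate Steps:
a(r, L) = -4*r/9 + L/9 (a(r, L) = (-4*r + L)/9 = (L - 4*r)/9 = -4*r/9 + L/9)
Q(x) = -2 - 2*x
(15790 - 19255)/(24224 + Q(a(14, -13))) = (15790 - 19255)/(24224 + (-2 - 2*(-4/9*14 + (⅑)*(-13)))) = -3465/(24224 + (-2 - 2*(-56/9 - 13/9))) = -3465/(24224 + (-2 - 2*(-23/3))) = -3465/(24224 + (-2 + 46/3)) = -3465/(24224 + 40/3) = -3465/72712/3 = -3465*3/72712 = -10395/72712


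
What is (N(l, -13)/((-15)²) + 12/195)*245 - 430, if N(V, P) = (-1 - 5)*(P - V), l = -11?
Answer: -78362/195 ≈ -401.86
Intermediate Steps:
N(V, P) = -6*P + 6*V (N(V, P) = -6*(P - V) = -6*P + 6*V)
(N(l, -13)/((-15)²) + 12/195)*245 - 430 = ((-6*(-13) + 6*(-11))/((-15)²) + 12/195)*245 - 430 = ((78 - 66)/225 + 12*(1/195))*245 - 430 = (12*(1/225) + 4/65)*245 - 430 = (4/75 + 4/65)*245 - 430 = (112/975)*245 - 430 = 5488/195 - 430 = -78362/195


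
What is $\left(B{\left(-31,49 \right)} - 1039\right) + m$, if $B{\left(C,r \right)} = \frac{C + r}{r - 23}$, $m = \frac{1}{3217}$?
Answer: $- \frac{43423053}{41821} \approx -1038.3$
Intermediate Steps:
$m = \frac{1}{3217} \approx 0.00031085$
$B{\left(C,r \right)} = \frac{C + r}{-23 + r}$
$\left(B{\left(-31,49 \right)} - 1039\right) + m = \left(\frac{-31 + 49}{-23 + 49} - 1039\right) + \frac{1}{3217} = \left(\frac{1}{26} \cdot 18 - 1039\right) + \frac{1}{3217} = \left(\frac{9}{13} - 1039\right) + \frac{1}{3217} = - \frac{13498}{13} + \frac{1}{3217} = - \frac{43423053}{41821}$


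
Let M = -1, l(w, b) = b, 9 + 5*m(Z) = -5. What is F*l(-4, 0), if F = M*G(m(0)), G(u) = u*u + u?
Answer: 0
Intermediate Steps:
m(Z) = -14/5 (m(Z) = -9/5 + (⅕)*(-5) = -9/5 - 1 = -14/5)
G(u) = u + u² (G(u) = u² + u = u + u²)
F = -126/25 (F = -(-14)*(1 - 14/5)/5 = -(-14)*(-9)/(5*5) = -1*126/25 = -126/25 ≈ -5.0400)
F*l(-4, 0) = -126/25*0 = 0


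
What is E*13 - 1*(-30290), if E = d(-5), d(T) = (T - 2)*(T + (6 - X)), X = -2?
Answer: 30017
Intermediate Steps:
d(T) = (-2 + T)*(8 + T) (d(T) = (T - 2)*(T + (6 - 1*(-2))) = (-2 + T)*(T + (6 + 2)) = (-2 + T)*(T + 8) = (-2 + T)*(8 + T))
E = -21 (E = -16 + (-5)² + 6*(-5) = -16 + 25 - 30 = -21)
E*13 - 1*(-30290) = -21*13 - 1*(-30290) = -273 + 30290 = 30017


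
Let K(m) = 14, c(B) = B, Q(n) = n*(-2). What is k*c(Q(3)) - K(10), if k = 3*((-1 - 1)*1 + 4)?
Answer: -50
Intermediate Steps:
Q(n) = -2*n
k = 6 (k = 3*(-2*1 + 4) = 3*(-2 + 4) = 3*2 = 6)
k*c(Q(3)) - K(10) = 6*(-2*3) - 1*14 = 6*(-6) - 14 = -36 - 14 = -50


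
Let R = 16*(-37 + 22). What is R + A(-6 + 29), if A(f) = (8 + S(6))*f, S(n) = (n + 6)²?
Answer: 3256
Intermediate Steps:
S(n) = (6 + n)²
A(f) = 152*f (A(f) = (8 + (6 + 6)²)*f = (8 + 12²)*f = (8 + 144)*f = 152*f)
R = -240 (R = 16*(-15) = -240)
R + A(-6 + 29) = -240 + 152*(-6 + 29) = -240 + 152*23 = -240 + 3496 = 3256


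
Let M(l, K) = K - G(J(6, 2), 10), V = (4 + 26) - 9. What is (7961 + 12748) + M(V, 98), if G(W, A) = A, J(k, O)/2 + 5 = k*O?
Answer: 20797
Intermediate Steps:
J(k, O) = -10 + 2*O*k (J(k, O) = -10 + 2*(k*O) = -10 + 2*(O*k) = -10 + 2*O*k)
V = 21 (V = 30 - 9 = 21)
M(l, K) = -10 + K (M(l, K) = K - 1*10 = K - 10 = -10 + K)
(7961 + 12748) + M(V, 98) = (7961 + 12748) + (-10 + 98) = 20709 + 88 = 20797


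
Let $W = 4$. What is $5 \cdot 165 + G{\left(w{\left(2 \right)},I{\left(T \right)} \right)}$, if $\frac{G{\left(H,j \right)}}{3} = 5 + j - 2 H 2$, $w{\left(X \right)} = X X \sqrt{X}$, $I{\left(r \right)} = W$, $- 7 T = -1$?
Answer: $840 - 192 \sqrt{2} \approx 568.47$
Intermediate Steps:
$T = \frac{1}{7}$ ($T = \left(- \frac{1}{7}\right) \left(-1\right) = \frac{1}{7} \approx 0.14286$)
$I{\left(r \right)} = 4$
$w{\left(X \right)} = X^{\frac{5}{2}}$ ($w{\left(X \right)} = X^{2} \sqrt{X} = X^{\frac{5}{2}}$)
$G{\left(H,j \right)} = 15 - 12 H j$ ($G{\left(H,j \right)} = 3 \left(5 + j - 2 H 2\right) = 3 \left(5 + j \left(- 4 H\right)\right) = 3 \left(5 - 4 H j\right) = 15 - 12 H j$)
$5 \cdot 165 + G{\left(w{\left(2 \right)},I{\left(T \right)} \right)} = 5 \cdot 165 + \left(15 - 12 \cdot 2^{\frac{5}{2}} \cdot 4\right) = 825 + \left(15 - 12 \cdot 4 \sqrt{2} \cdot 4\right) = 825 + \left(15 - 192 \sqrt{2}\right) = 840 - 192 \sqrt{2}$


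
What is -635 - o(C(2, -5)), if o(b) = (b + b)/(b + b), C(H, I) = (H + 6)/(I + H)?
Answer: -636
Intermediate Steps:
C(H, I) = (6 + H)/(H + I)
o(b) = 1 (o(b) = (2*b)/((2*b)) = (2*b)*(1/(2*b)) = 1)
-635 - o(C(2, -5)) = -635 - 1*1 = -635 - 1 = -636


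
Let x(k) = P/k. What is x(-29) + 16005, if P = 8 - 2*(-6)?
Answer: 464125/29 ≈ 16004.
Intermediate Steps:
P = 20 (P = 8 + 12 = 20)
x(k) = 20/k
x(-29) + 16005 = 20/(-29) + 16005 = 20*(-1/29) + 16005 = -20/29 + 16005 = 464125/29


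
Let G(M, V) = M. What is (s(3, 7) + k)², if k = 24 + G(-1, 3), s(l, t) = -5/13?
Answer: 86436/169 ≈ 511.46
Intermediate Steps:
s(l, t) = -5/13 (s(l, t) = -5*1/13 = -5/13)
k = 23 (k = 24 - 1 = 23)
(s(3, 7) + k)² = (-5/13 + 23)² = (294/13)² = 86436/169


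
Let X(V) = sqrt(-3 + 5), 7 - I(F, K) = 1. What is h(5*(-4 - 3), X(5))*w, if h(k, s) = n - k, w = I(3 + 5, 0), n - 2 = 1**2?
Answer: 228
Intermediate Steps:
I(F, K) = 6 (I(F, K) = 7 - 1*1 = 7 - 1 = 6)
n = 3 (n = 2 + 1**2 = 2 + 1 = 3)
X(V) = sqrt(2)
w = 6
h(k, s) = 3 - k
h(5*(-4 - 3), X(5))*w = (3 - 5*(-4 - 3))*6 = (3 - 5*(-7))*6 = (3 - 1*(-35))*6 = (3 + 35)*6 = 38*6 = 228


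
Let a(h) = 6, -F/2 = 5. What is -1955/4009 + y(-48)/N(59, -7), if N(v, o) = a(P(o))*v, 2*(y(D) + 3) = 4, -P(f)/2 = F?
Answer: -696079/1419186 ≈ -0.49048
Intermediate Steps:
F = -10 (F = -2*5 = -10)
P(f) = 20 (P(f) = -2*(-10) = 20)
y(D) = -1 (y(D) = -3 + (½)*4 = -3 + 2 = -1)
N(v, o) = 6*v
-1955/4009 + y(-48)/N(59, -7) = -1955/4009 - 1/(6*59) = -1955*1/4009 - 1/354 = -1955/4009 - 1*1/354 = -1955/4009 - 1/354 = -696079/1419186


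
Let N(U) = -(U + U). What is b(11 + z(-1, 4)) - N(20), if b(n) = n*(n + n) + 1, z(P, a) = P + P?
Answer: 203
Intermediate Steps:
z(P, a) = 2*P
N(U) = -2*U
b(n) = 1 + 2*n² (b(n) = n*(2*n) + 1 = 2*n² + 1 = 1 + 2*n²)
b(11 + z(-1, 4)) - N(20) = (1 + 2*(11 + 2*(-1))²) - (-2)*20 = (1 + 2*(11 - 2)²) - 1*(-40) = (1 + 2*9²) + 40 = (1 + 2*81) + 40 = (1 + 162) + 40 = 163 + 40 = 203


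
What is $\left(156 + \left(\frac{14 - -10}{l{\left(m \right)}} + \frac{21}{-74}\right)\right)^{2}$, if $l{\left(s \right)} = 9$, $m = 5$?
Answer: $\frac{1236295921}{49284} \approx 25085.0$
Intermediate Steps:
$\left(156 + \left(\frac{14 - -10}{l{\left(m \right)}} + \frac{21}{-74}\right)\right)^{2} = \left(156 + \left(\frac{14 - -10}{9} + \frac{21}{-74}\right)\right)^{2} = \left(156 + \left(\left(14 + 10\right) \frac{1}{9} + 21 \left(- \frac{1}{74}\right)\right)\right)^{2} = \left(156 + \left(24 \cdot \frac{1}{9} - \frac{21}{74}\right)\right)^{2} = \left(156 + \left(\frac{8}{3} - \frac{21}{74}\right)\right)^{2} = \left(156 + \frac{529}{222}\right)^{2} = \left(\frac{35161}{222}\right)^{2} = \frac{1236295921}{49284}$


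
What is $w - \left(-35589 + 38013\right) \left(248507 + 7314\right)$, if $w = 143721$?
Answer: $-619966383$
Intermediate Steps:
$w - \left(-35589 + 38013\right) \left(248507 + 7314\right) = 143721 - \left(-35589 + 38013\right) \left(248507 + 7314\right) = 143721 - 2424 \cdot 255821 = 143721 - 620110104 = -619966383$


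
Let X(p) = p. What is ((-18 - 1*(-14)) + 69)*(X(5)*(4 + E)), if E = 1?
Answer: 1625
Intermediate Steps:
((-18 - 1*(-14)) + 69)*(X(5)*(4 + E)) = ((-18 - 1*(-14)) + 69)*(5*(4 + 1)) = ((-18 + 14) + 69)*(5*5) = (-4 + 69)*25 = 65*25 = 1625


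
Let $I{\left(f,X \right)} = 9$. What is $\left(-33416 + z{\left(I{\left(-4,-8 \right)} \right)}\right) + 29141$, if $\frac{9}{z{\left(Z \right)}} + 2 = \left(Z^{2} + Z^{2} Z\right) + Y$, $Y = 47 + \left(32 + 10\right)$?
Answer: $- \frac{1278222}{299} \approx -4275.0$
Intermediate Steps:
$Y = 89$ ($Y = 47 + 42 = 89$)
$z{\left(Z \right)} = \frac{9}{87 + Z^{2} + Z^{3}}$ ($z{\left(Z \right)} = \frac{9}{-2 + \left(\left(Z^{2} + Z^{2} Z\right) + 89\right)} = \frac{9}{-2 + \left(\left(Z^{2} + Z^{3}\right) + 89\right)} = \frac{9}{-2 + \left(89 + Z^{2} + Z^{3}\right)} = \frac{9}{87 + Z^{2} + Z^{3}}$)
$\left(-33416 + z{\left(I{\left(-4,-8 \right)} \right)}\right) + 29141 = \left(-33416 + \frac{9}{87 + 9^{2} + 9^{3}}\right) + 29141 = \left(-33416 + \frac{9}{87 + 81 + 729}\right) + 29141 = \left(-33416 + \frac{9}{897}\right) + 29141 = \left(-33416 + 9 \cdot \frac{1}{897}\right) + 29141 = \left(-33416 + \frac{3}{299}\right) + 29141 = - \frac{9991381}{299} + 29141 = - \frac{1278222}{299}$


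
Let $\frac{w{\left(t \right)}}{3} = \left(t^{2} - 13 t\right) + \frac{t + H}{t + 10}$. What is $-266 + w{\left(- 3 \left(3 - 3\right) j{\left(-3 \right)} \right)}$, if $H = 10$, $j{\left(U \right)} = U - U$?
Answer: $-263$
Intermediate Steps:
$j{\left(U \right)} = 0$
$w{\left(t \right)} = 3 - 39 t + 3 t^{2}$ ($w{\left(t \right)} = 3 \left(\left(t^{2} - 13 t\right) + \frac{t + 10}{t + 10}\right) = 3 \left(\left(t^{2} - 13 t\right) + \frac{10 + t}{10 + t}\right) = 3 \left(\left(t^{2} - 13 t\right) + 1\right) = 3 \left(1 + t^{2} - 13 t\right) = 3 - 39 t + 3 t^{2}$)
$-266 + w{\left(- 3 \left(3 - 3\right) j{\left(-3 \right)} \right)} = -266 + \left(3 - 39 - 3 \left(3 - 3\right) 0 + 3 \left(- 3 \left(3 - 3\right) 0\right)^{2}\right) = -266 + \left(3 - 39 \left(-3\right) 0 \cdot 0 + 3 \left(\left(-3\right) 0 \cdot 0\right)^{2}\right) = -266 + \left(3 - 39 \cdot 0 \cdot 0 + 3 \left(0 \cdot 0\right)^{2}\right) = -266 + \left(3 - 0 + 3 \cdot 0^{2}\right) = -266 + \left(3 + 0 + 3 \cdot 0\right) = -266 + \left(3 + 0 + 0\right) = -266 + 3 = -263$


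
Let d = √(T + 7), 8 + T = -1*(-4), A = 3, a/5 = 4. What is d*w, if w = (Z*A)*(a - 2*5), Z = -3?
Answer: -90*√3 ≈ -155.88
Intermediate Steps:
a = 20 (a = 5*4 = 20)
T = -4 (T = -8 - 1*(-4) = -8 + 4 = -4)
d = √3 (d = √(-4 + 7) = √3 ≈ 1.7320)
w = -90 (w = (-3*3)*(20 - 2*5) = -9*(20 - 10) = -9*10 = -90)
d*w = √3*(-90) = -90*√3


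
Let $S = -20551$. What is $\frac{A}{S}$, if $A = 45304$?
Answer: $- \frac{45304}{20551} \approx -2.2045$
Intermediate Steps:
$\frac{A}{S} = \frac{45304}{-20551} = 45304 \left(- \frac{1}{20551}\right) = - \frac{45304}{20551}$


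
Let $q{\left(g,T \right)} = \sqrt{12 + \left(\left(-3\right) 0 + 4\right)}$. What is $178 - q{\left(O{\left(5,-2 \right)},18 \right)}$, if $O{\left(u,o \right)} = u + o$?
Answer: $174$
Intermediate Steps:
$O{\left(u,o \right)} = o + u$
$q{\left(g,T \right)} = 4$ ($q{\left(g,T \right)} = \sqrt{12 + \left(0 + 4\right)} = \sqrt{12 + 4} = \sqrt{16} = 4$)
$178 - q{\left(O{\left(5,-2 \right)},18 \right)} = 178 - 4 = 174$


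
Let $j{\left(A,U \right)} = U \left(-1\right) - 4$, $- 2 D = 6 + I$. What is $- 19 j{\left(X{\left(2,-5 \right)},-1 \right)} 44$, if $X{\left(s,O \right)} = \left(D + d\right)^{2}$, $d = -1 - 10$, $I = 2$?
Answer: $2508$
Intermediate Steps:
$D = -4$ ($D = - \frac{6 + 2}{2} = \left(- \frac{1}{2}\right) 8 = -4$)
$d = -11$ ($d = -1 - 10 = -11$)
$X{\left(s,O \right)} = 225$ ($X{\left(s,O \right)} = \left(-4 - 11\right)^{2} = \left(-15\right)^{2} = 225$)
$j{\left(A,U \right)} = -4 - U$ ($j{\left(A,U \right)} = - U - 4 = -4 - U$)
$- 19 j{\left(X{\left(2,-5 \right)},-1 \right)} 44 = - 19 \left(-4 - -1\right) 44 = - 19 \left(-4 + 1\right) 44 = \left(-19\right) \left(-3\right) 44 = 57 \cdot 44 = 2508$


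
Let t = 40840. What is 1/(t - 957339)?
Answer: -1/916499 ≈ -1.0911e-6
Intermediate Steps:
1/(t - 957339) = 1/(40840 - 957339) = 1/(-916499) = -1/916499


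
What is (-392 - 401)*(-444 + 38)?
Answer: 321958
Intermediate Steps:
(-392 - 401)*(-444 + 38) = -793*(-406) = 321958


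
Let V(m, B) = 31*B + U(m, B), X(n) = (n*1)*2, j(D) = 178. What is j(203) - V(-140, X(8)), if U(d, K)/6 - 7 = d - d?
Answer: -360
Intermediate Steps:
U(d, K) = 42 (U(d, K) = 42 + 6*(d - d) = 42 + 6*0 = 42 + 0 = 42)
X(n) = 2*n (X(n) = n*2 = 2*n)
V(m, B) = 42 + 31*B (V(m, B) = 31*B + 42 = 42 + 31*B)
j(203) - V(-140, X(8)) = 178 - (42 + 31*(2*8)) = 178 - (42 + 31*16) = 178 - (42 + 496) = 178 - 1*538 = 178 - 538 = -360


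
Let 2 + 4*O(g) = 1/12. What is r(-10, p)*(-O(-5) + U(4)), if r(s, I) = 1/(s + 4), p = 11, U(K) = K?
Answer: -215/288 ≈ -0.74653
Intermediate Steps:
O(g) = -23/48 (O(g) = -1/2 + (1/4)/12 = -1/2 + (1/4)*(1/12) = -1/2 + 1/48 = -23/48)
r(s, I) = 1/(4 + s)
r(-10, p)*(-O(-5) + U(4)) = (-1*(-23/48) + 4)/(4 - 10) = (23/48 + 4)/(-6) = -1/6*215/48 = -215/288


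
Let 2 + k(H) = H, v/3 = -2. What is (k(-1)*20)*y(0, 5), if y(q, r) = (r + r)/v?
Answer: 100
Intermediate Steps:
v = -6 (v = 3*(-2) = -6)
k(H) = -2 + H
y(q, r) = -r/3 (y(q, r) = (r + r)/(-6) = (2*r)*(-⅙) = -r/3)
(k(-1)*20)*y(0, 5) = ((-2 - 1)*20)*(-⅓*5) = -3*20*(-5/3) = -60*(-5/3) = 100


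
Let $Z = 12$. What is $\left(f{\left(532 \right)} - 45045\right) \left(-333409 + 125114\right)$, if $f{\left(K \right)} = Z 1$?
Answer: $9380148735$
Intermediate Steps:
$f{\left(K \right)} = 12$ ($f{\left(K \right)} = 12 \cdot 1 = 12$)
$\left(f{\left(532 \right)} - 45045\right) \left(-333409 + 125114\right) = \left(12 - 45045\right) \left(-333409 + 125114\right) = \left(-45033\right) \left(-208295\right) = 9380148735$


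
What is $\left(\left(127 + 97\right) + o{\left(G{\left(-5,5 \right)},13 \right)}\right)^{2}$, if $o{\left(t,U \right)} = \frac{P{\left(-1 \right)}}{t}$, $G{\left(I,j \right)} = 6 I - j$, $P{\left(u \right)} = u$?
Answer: $\frac{61481281}{1225} \approx 50189.0$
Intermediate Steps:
$G{\left(I,j \right)} = - j + 6 I$
$o{\left(t,U \right)} = - \frac{1}{t}$
$\left(\left(127 + 97\right) + o{\left(G{\left(-5,5 \right)},13 \right)}\right)^{2} = \left(\left(127 + 97\right) - \frac{1}{\left(-1\right) 5 + 6 \left(-5\right)}\right)^{2} = \left(224 - \frac{1}{-5 - 30}\right)^{2} = \left(224 - \frac{1}{-35}\right)^{2} = \left(224 - - \frac{1}{35}\right)^{2} = \left(224 + \frac{1}{35}\right)^{2} = \left(\frac{7841}{35}\right)^{2} = \frac{61481281}{1225}$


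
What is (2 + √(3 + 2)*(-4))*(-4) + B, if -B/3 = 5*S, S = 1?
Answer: -23 + 16*√5 ≈ 12.777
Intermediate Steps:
B = -15 ≈ -15.000
(2 + √(3 + 2)*(-4))*(-4) + B = (2 + √(3 + 2)*(-4))*(-4) - 15 = (2 + √5*(-4))*(-4) - 15 = (2 - 4*√5)*(-4) - 15 = (-8 + 16*√5) - 15 = -23 + 16*√5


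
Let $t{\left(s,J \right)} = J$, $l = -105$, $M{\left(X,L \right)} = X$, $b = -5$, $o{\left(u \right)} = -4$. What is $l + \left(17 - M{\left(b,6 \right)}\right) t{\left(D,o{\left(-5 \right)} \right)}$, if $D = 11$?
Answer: $-193$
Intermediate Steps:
$l + \left(17 - M{\left(b,6 \right)}\right) t{\left(D,o{\left(-5 \right)} \right)} = -105 + \left(17 - -5\right) \left(-4\right) = -105 + \left(17 + 5\right) \left(-4\right) = -105 + 22 \left(-4\right) = -105 - 88 = -193$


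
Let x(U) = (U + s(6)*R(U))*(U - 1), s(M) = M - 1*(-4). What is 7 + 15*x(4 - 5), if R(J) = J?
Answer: 337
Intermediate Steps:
s(M) = 4 + M (s(M) = M + 4 = 4 + M)
x(U) = 11*U*(-1 + U) (x(U) = (U + (4 + 6)*U)*(U - 1) = (U + 10*U)*(-1 + U) = (11*U)*(-1 + U) = 11*U*(-1 + U))
7 + 15*x(4 - 5) = 7 + 15*(11*(4 - 5)*(-1 + (4 - 5))) = 7 + 15*(11*(-1)*(-1 - 1)) = 7 + 15*(11*(-1)*(-2)) = 7 + 15*22 = 7 + 330 = 337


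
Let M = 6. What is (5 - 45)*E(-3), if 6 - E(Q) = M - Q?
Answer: 120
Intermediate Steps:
E(Q) = Q (E(Q) = 6 - (6 - Q) = 6 + (-6 + Q) = Q)
(5 - 45)*E(-3) = (5 - 45)*(-3) = -40*(-3) = 120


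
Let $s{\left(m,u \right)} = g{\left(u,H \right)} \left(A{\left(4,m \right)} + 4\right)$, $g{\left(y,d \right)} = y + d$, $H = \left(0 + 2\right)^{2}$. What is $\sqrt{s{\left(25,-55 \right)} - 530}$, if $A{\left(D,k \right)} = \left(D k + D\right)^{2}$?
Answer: $5 i \sqrt{22094} \approx 743.2 i$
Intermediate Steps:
$H = 4$ ($H = 2^{2} = 4$)
$g{\left(y,d \right)} = d + y$
$A{\left(D,k \right)} = \left(D + D k\right)^{2}$
$s{\left(m,u \right)} = \left(4 + u\right) \left(4 + 16 \left(1 + m\right)^{2}\right)$ ($s{\left(m,u \right)} = \left(4 + u\right) \left(4^{2} \left(1 + m\right)^{2} + 4\right) = \left(4 + u\right) \left(16 \left(1 + m\right)^{2} + 4\right) = \left(4 + u\right) \left(4 + 16 \left(1 + m\right)^{2}\right)$)
$\sqrt{s{\left(25,-55 \right)} - 530} = \sqrt{4 \left(1 + 4 \left(1 + 25\right)^{2}\right) \left(4 - 55\right) - 530} = \sqrt{4 \left(1 + 4 \cdot 26^{2}\right) \left(-51\right) - 530} = \sqrt{4 \left(1 + 4 \cdot 676\right) \left(-51\right) - 530} = \sqrt{4 \left(1 + 2704\right) \left(-51\right) - 530} = \sqrt{4 \cdot 2705 \left(-51\right) - 530} = \sqrt{-551820 - 530} = \sqrt{-552350} = 5 i \sqrt{22094}$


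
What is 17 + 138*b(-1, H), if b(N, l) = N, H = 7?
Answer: -121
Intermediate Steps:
17 + 138*b(-1, H) = 17 + 138*(-1) = 17 - 138 = -121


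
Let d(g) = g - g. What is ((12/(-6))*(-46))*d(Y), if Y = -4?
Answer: 0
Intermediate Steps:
d(g) = 0
((12/(-6))*(-46))*d(Y) = ((12/(-6))*(-46))*0 = ((12*(-⅙))*(-46))*0 = -2*(-46)*0 = 92*0 = 0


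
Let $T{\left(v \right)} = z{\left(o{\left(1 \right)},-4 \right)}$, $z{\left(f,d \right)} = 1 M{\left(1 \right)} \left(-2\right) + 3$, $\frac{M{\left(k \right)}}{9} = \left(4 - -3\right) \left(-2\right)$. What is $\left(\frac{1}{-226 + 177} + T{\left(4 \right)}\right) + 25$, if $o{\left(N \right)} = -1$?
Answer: $\frac{13719}{49} \approx 279.98$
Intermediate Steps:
$M{\left(k \right)} = -126$ ($M{\left(k \right)} = 9 \left(4 - -3\right) \left(-2\right) = 9 \left(4 + 3\right) \left(-2\right) = 9 \cdot 7 \left(-2\right) = 9 \left(-14\right) = -126$)
$z{\left(f,d \right)} = 255$ ($z{\left(f,d \right)} = 1 \left(-126\right) \left(-2\right) + 3 = \left(-126\right) \left(-2\right) + 3 = 252 + 3 = 255$)
$T{\left(v \right)} = 255$
$\left(\frac{1}{-226 + 177} + T{\left(4 \right)}\right) + 25 = \left(\frac{1}{-226 + 177} + 255\right) + 25 = \left(\frac{1}{-49} + 255\right) + 25 = \left(- \frac{1}{49} + 255\right) + 25 = \frac{12494}{49} + 25 = \frac{13719}{49}$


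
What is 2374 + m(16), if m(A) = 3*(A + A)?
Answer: 2470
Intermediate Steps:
m(A) = 6*A (m(A) = 3*(2*A) = 6*A)
2374 + m(16) = 2374 + 6*16 = 2374 + 96 = 2470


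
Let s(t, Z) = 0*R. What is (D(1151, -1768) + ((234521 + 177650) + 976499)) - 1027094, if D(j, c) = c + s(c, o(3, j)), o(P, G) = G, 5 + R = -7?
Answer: 359808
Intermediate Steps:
R = -12 (R = -5 - 7 = -12)
s(t, Z) = 0 (s(t, Z) = 0*(-12) = 0)
D(j, c) = c (D(j, c) = c + 0 = c)
(D(1151, -1768) + ((234521 + 177650) + 976499)) - 1027094 = (-1768 + ((234521 + 177650) + 976499)) - 1027094 = (-1768 + (412171 + 976499)) - 1027094 = (-1768 + 1388670) - 1027094 = 1386902 - 1027094 = 359808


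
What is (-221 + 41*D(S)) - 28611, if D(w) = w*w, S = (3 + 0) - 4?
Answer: -28791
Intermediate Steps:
S = -1 (S = 3 - 4 = -1)
D(w) = w**2
(-221 + 41*D(S)) - 28611 = (-221 + 41*(-1)**2) - 28611 = (-221 + 41*1) - 28611 = (-221 + 41) - 28611 = -180 - 28611 = -28791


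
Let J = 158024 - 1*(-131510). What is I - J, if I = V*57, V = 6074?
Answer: 56684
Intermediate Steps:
I = 346218 (I = 6074*57 = 346218)
J = 289534 (J = 158024 + 131510 = 289534)
I - J = 346218 - 1*289534 = 346218 - 289534 = 56684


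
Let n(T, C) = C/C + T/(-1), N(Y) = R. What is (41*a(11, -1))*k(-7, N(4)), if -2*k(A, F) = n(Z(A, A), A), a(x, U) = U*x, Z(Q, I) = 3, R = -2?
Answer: -451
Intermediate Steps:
N(Y) = -2
n(T, C) = 1 - T (n(T, C) = 1 + T*(-1) = 1 - T)
k(A, F) = 1 (k(A, F) = -(1 - 1*3)/2 = -(1 - 3)/2 = -1/2*(-2) = 1)
(41*a(11, -1))*k(-7, N(4)) = (41*(-1*11))*1 = (41*(-11))*1 = -451*1 = -451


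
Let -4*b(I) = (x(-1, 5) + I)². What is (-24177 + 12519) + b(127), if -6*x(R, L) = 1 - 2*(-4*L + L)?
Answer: -2213113/144 ≈ -15369.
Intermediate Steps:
x(R, L) = -⅙ - L (x(R, L) = -(1 - 2*(-4*L + L))/6 = -(1 - (-6)*L)/6 = -(1 + 6*L)/6 = -⅙ - L)
b(I) = -(-31/6 + I)²/4 (b(I) = -((-⅙ - 1*5) + I)²/4 = -((-⅙ - 5) + I)²/4 = -(-31/6 + I)²/4)
(-24177 + 12519) + b(127) = (-24177 + 12519) - (-31 + 6*127)²/144 = -11658 - (-31 + 762)²/144 = -11658 - 1/144*731² = -11658 - 1/144*534361 = -11658 - 534361/144 = -2213113/144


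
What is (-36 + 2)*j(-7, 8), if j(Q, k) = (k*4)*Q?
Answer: 7616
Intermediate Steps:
j(Q, k) = 4*Q*k (j(Q, k) = (4*k)*Q = 4*Q*k)
(-36 + 2)*j(-7, 8) = (-36 + 2)*(4*(-7)*8) = -34*(-224) = 7616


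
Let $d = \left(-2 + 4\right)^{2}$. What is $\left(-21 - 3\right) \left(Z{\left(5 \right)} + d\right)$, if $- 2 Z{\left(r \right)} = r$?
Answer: $-36$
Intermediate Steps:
$Z{\left(r \right)} = - \frac{r}{2}$
$d = 4$ ($d = 2^{2} = 4$)
$\left(-21 - 3\right) \left(Z{\left(5 \right)} + d\right) = \left(-21 - 3\right) \left(\left(- \frac{1}{2}\right) 5 + 4\right) = \left(-21 - 3\right) \left(- \frac{5}{2} + 4\right) = \left(-24\right) \frac{3}{2} = -36$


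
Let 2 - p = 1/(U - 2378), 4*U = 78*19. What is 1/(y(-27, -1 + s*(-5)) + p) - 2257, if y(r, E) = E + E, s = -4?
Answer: -362474699/160602 ≈ -2257.0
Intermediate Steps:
U = 741/2 (U = (78*19)/4 = (¼)*1482 = 741/2 ≈ 370.50)
y(r, E) = 2*E
p = 8032/4015 (p = 2 - 1/(741/2 - 2378) = 2 - 1/(-4015/2) = 2 - 1*(-2/4015) = 2 + 2/4015 = 8032/4015 ≈ 2.0005)
1/(y(-27, -1 + s*(-5)) + p) - 2257 = 1/(2*(-1 - 4*(-5)) + 8032/4015) - 2257 = 1/(2*(-1 + 20) + 8032/4015) - 2257 = 1/(2*19 + 8032/4015) - 2257 = 1/(38 + 8032/4015) - 2257 = 1/(160602/4015) - 2257 = 4015/160602 - 2257 = -362474699/160602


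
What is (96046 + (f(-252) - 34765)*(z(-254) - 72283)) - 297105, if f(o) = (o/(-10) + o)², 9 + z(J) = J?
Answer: -30244448201/25 ≈ -1.2098e+9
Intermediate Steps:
z(J) = -9 + J
f(o) = 81*o²/100 (f(o) = (o*(-⅒) + o)² = (-o/10 + o)² = (9*o/10)² = 81*o²/100)
(96046 + (f(-252) - 34765)*(z(-254) - 72283)) - 297105 = (96046 + ((81/100)*(-252)² - 34765)*((-9 - 254) - 72283)) - 297105 = (96046 + ((81/100)*63504 - 34765)*(-263 - 72283)) - 297105 = (96046 + (1285956/25 - 34765)*(-72546)) - 297105 = (96046 + (416831/25)*(-72546)) - 297105 = (96046 - 30239421726/25) - 297105 = -30237020576/25 - 297105 = -30244448201/25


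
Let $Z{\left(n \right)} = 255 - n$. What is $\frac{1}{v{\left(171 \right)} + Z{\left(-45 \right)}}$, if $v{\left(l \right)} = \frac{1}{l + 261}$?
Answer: $\frac{432}{129601} \approx 0.0033333$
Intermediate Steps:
$v{\left(l \right)} = \frac{1}{261 + l}$
$\frac{1}{v{\left(171 \right)} + Z{\left(-45 \right)}} = \frac{1}{\frac{1}{261 + 171} + \left(255 - -45\right)} = \frac{1}{\frac{1}{432} + \left(255 + 45\right)} = \frac{1}{\frac{1}{432} + 300} = \frac{1}{\frac{129601}{432}} = \frac{432}{129601}$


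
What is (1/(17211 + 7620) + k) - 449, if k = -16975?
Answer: -432655343/24831 ≈ -17424.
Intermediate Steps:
(1/(17211 + 7620) + k) - 449 = (1/(17211 + 7620) - 16975) - 449 = (1/24831 - 16975) - 449 = -421506224/24831 - 449 = -432655343/24831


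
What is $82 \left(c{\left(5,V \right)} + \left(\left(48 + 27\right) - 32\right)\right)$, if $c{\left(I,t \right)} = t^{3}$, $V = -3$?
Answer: $1312$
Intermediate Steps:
$82 \left(c{\left(5,V \right)} + \left(\left(48 + 27\right) - 32\right)\right) = 82 \left(\left(-3\right)^{3} + \left(\left(48 + 27\right) - 32\right)\right) = 82 \left(-27 + \left(75 - 32\right)\right) = 82 \left(-27 + 43\right) = 82 \cdot 16 = 1312$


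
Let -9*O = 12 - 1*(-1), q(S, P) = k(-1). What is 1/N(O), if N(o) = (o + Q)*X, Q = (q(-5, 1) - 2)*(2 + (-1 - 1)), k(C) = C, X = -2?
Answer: 9/26 ≈ 0.34615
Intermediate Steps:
q(S, P) = -1
Q = 0 (Q = (-1 - 2)*(2 + (-1 - 1)) = -3*(2 - 2) = -3*0 = 0)
O = -13/9 (O = -(12 - 1*(-1))/9 = -(12 + 1)/9 = -⅑*13 = -13/9 ≈ -1.4444)
N(o) = -2*o (N(o) = (o + 0)*(-2) = o*(-2) = -2*o)
1/N(O) = 1/(-2*(-13/9)) = 1/(26/9) = 9/26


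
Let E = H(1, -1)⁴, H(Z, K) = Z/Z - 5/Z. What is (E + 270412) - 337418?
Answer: -66750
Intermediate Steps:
H(Z, K) = 1 - 5/Z
E = 256 (E = ((-5 + 1)/1)⁴ = (1*(-4))⁴ = (-4)⁴ = 256)
(E + 270412) - 337418 = (256 + 270412) - 337418 = 270668 - 337418 = -66750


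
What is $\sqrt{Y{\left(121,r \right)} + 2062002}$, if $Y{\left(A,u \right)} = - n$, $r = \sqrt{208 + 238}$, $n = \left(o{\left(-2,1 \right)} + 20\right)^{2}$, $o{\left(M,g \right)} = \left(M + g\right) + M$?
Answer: $\sqrt{2061713} \approx 1435.9$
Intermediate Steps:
$o{\left(M,g \right)} = g + 2 M$
$n = 289$ ($n = \left(\left(1 + 2 \left(-2\right)\right) + 20\right)^{2} = \left(\left(1 - 4\right) + 20\right)^{2} = \left(-3 + 20\right)^{2} = 17^{2} = 289$)
$r = \sqrt{446} \approx 21.119$
$Y{\left(A,u \right)} = -289$ ($Y{\left(A,u \right)} = \left(-1\right) 289 = -289$)
$\sqrt{Y{\left(121,r \right)} + 2062002} = \sqrt{-289 + 2062002} = \sqrt{2061713}$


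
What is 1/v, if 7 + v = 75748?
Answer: 1/75741 ≈ 1.3203e-5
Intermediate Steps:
v = 75741 (v = -7 + 75748 = 75741)
1/v = 1/75741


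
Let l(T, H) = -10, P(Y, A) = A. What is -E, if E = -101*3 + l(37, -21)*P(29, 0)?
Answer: 303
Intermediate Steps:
E = -303 (E = -101*3 - 10*0 = -303 + 0 = -303)
-E = -1*(-303) = 303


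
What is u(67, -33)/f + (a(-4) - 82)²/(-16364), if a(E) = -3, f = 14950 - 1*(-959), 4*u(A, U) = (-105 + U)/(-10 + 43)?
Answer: -1264555961/2863683636 ≈ -0.44158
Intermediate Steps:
u(A, U) = -35/44 + U/132 (u(A, U) = ((-105 + U)/(-10 + 43))/4 = ((-105 + U)/33)/4 = ((-105 + U)*(1/33))/4 = (-35/11 + U/33)/4 = -35/44 + U/132)
f = 15909 (f = 14950 + 959 = 15909)
u(67, -33)/f + (a(-4) - 82)²/(-16364) = (-35/44 + (1/132)*(-33))/15909 + (-3 - 82)²/(-16364) = (-35/44 - ¼)*(1/15909) + (-85)²*(-1/16364) = -23/22*1/15909 + 7225*(-1/16364) = -23/349998 - 7225/16364 = -1264555961/2863683636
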